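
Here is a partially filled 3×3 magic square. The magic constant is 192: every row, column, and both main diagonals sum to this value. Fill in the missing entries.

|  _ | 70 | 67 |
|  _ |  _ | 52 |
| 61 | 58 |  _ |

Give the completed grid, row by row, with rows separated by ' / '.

Using row 1: 70 + 67 + ? → (1,1) = 192 − 137 = 55.
The remaining cell in row 3 is (3,3) = 192 − 119 = 73.
Column 1 must total 192; the given cells sum to 116, so (2,1) = 76.
From column 2, 192 − (70 + 58) gives (2,2) = 64.

55 70 67 / 76 64 52 / 61 58 73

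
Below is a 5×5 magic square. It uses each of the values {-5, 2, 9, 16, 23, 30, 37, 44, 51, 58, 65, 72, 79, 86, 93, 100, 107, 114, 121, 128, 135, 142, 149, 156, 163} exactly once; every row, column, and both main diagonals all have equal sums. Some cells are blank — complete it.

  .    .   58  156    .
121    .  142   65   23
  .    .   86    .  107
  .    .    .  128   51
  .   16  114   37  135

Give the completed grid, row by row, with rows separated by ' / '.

The 25 entries sum to 1975, so each line sums to 1975/5 = 395.
Row 2: 121 + 142 + 65 + 23 + ? = 395, so (2,2) = 44.
The remaining cell in row 5 is (5,1) = 395 − 302 = 93.
Using column 3: 58 + 142 + 86 + 114 + ? → (4,3) = 395 − 400 = -5.
Using column 4: 156 + 65 + 128 + 37 + ? → (3,4) = 395 − 386 = 9.
Column 5 needs 395; the known cells sum to 316, so (1,5) = 79.
From main diagonal, 395 − (44 + 86 + 128 + 135) gives (1,1) = 2.
Anti-diagonal: 79 + 65 + 86 + 93 + ? = 395, so (4,2) = 72.
Row 1 must total 395; the given cells sum to 295, so (1,2) = 100.
From row 4, 395 − (72 + (-5) + 128 + 51) gives (4,1) = 149.
Column 1 must total 395; the given cells sum to 365, so (3,1) = 30.
Column 2: 100 + 44 + 72 + 16 + ? = 395, so (3,2) = 163.

2 100 58 156 79 / 121 44 142 65 23 / 30 163 86 9 107 / 149 72 -5 128 51 / 93 16 114 37 135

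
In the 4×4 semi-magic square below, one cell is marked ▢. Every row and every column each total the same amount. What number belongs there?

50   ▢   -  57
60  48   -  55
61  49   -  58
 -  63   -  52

62

Column 4 is complete and sums to 222; that is the magic constant.
Using row 2: 60 + 48 + 55 + ? → (2,3) = 222 − 163 = 59.
Using row 3: 61 + 49 + 58 + ? → (3,3) = 222 − 168 = 54.
Using column 1: 50 + 60 + 61 + ? → (4,1) = 222 − 171 = 51.
Column 2 must total 222; the given cells sum to 160, so (1,2) = 62.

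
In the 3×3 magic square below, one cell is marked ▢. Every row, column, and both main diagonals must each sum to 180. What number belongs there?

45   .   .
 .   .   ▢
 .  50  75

The remaining cell in row 3 is (3,1) = 180 − 125 = 55.
Column 1: 45 + 55 + ? = 180, so (2,1) = 80.
From main diagonal, 180 − (45 + 75) gives (2,2) = 60.
The remaining cell in anti-diagonal is (1,3) = 180 − 115 = 65.
Row 1 needs 180; the known cells sum to 110, so (1,2) = 70.
Using row 2: 80 + 60 + ? → (2,3) = 180 − 140 = 40.

40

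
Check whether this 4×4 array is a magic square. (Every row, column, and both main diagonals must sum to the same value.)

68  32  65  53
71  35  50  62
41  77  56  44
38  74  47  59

Yes

Row 1: 68 + 32 + 65 + 53 = 218.
Row 2: 71 + 35 + 50 + 62 = 218.
Row 3: 41 + 77 + 56 + 44 = 218.
Row 4: 38 + 74 + 47 + 59 = 218.
Column 1: 68 + 71 + 41 + 38 = 218.
Column 2: 32 + 35 + 77 + 74 = 218.
Column 3: 65 + 50 + 56 + 47 = 218.
Column 4: 53 + 62 + 44 + 59 = 218.
Main diagonal: 68 + 35 + 56 + 59 = 218.
Anti-diagonal: 53 + 50 + 77 + 38 = 218.
All lines sum to 218.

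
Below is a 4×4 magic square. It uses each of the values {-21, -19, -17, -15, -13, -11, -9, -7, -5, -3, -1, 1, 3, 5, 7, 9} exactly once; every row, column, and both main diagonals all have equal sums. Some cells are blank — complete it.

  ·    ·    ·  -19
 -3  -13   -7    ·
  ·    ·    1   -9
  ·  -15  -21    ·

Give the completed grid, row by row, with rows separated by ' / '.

-17 9 3 -19 / -3 -13 -7 -1 / -11 -5 1 -9 / 7 -15 -21 5

The 16 entries sum to -96, so each line sums to -96/4 = -24.
Row 2 must total -24; the given cells sum to -23, so (2,4) = -1.
Column 3 must total -24; the given cells sum to -27, so (1,3) = 3.
Using column 4: -19 + (-1) + (-9) + ? → (4,4) = -24 − (-29) = 5.
From main diagonal, -24 − (-13 + 1 + 5) gives (1,1) = -17.
The remaining cell in row 1 is (1,2) = -24 − (-33) = 9.
Row 4 needs -24; the known cells sum to -31, so (4,1) = 7.
Using column 1: -17 + (-3) + 7 + ? → (3,1) = -24 − (-13) = -11.
Column 2: 9 + (-13) + (-15) + ? = -24, so (3,2) = -5.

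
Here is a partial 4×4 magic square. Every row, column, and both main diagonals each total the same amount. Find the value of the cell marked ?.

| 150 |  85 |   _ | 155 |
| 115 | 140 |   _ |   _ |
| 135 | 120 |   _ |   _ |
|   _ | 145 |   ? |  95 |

160

Column 2 is complete and sums to 490; that is the magic constant.
Row 1 must total 490; the given cells sum to 390, so (1,3) = 100.
The remaining cell in column 1 is (4,1) = 490 − 400 = 90.
From main diagonal, 490 − (150 + 140 + 95) gives (3,3) = 105.
Using anti-diagonal: 155 + 120 + 90 + ? → (2,3) = 490 − 365 = 125.
Row 2 must total 490; the given cells sum to 380, so (2,4) = 110.
Row 3: 135 + 120 + 105 + ? = 490, so (3,4) = 130.
Using row 4: 90 + 145 + 95 + ? → (4,3) = 490 − 330 = 160.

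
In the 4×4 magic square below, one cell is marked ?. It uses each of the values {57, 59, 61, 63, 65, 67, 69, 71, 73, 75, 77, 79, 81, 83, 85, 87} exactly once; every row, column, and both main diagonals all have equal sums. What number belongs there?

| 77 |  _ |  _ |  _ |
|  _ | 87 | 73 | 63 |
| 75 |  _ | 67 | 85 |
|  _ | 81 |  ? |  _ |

79

The 16 entries sum to 1152, so each line sums to 1152/4 = 288.
The remaining cell in row 2 is (2,1) = 288 − 223 = 65.
From row 3, 288 − (75 + 67 + 85) gives (3,2) = 61.
Column 1 must total 288; the given cells sum to 217, so (4,1) = 71.
From column 2, 288 − (87 + 61 + 81) gives (1,2) = 59.
From main diagonal, 288 − (77 + 87 + 67) gives (4,4) = 57.
Using anti-diagonal: 73 + 61 + 71 + ? → (1,4) = 288 − 205 = 83.
From row 1, 288 − (77 + 59 + 83) gives (1,3) = 69.
From row 4, 288 − (71 + 81 + 57) gives (4,3) = 79.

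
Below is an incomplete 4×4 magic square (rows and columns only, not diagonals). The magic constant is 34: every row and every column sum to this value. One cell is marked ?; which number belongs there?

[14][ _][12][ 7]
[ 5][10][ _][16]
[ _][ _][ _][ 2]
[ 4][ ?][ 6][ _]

Row 1 needs 34; the known cells sum to 33, so (1,2) = 1.
Using row 2: 5 + 10 + 16 + ? → (2,3) = 34 − 31 = 3.
Column 1 must total 34; the given cells sum to 23, so (3,1) = 11.
The remaining cell in column 3 is (3,3) = 34 − 21 = 13.
The remaining cell in column 4 is (4,4) = 34 − 25 = 9.
Using row 3: 11 + 13 + 2 + ? → (3,2) = 34 − 26 = 8.
The remaining cell in row 4 is (4,2) = 34 − 19 = 15.

15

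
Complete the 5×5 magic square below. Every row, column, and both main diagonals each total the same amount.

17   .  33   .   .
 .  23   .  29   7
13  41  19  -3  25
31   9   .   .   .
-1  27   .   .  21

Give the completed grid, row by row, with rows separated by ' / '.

17 -5 33 11 39 / 35 23 1 29 7 / 13 41 19 -3 25 / 31 9 37 15 3 / -1 27 5 43 21

Row 3 is already complete: 13 + 41 + 19 + -3 + 25 = 95, so that is the magic constant.
Column 1: 17 + 13 + 31 + (-1) + ? = 95, so (2,1) = 35.
Column 2 needs 95; the known cells sum to 100, so (1,2) = -5.
The remaining cell in main diagonal is (4,4) = 95 − 80 = 15.
Using anti-diagonal: 29 + 19 + 9 + (-1) + ? → (1,5) = 95 − 56 = 39.
Row 1: 17 + (-5) + 33 + 39 + ? = 95, so (1,4) = 11.
Using row 2: 35 + 23 + 29 + 7 + ? → (2,3) = 95 − 94 = 1.
Column 4: 11 + 29 + (-3) + 15 + ? = 95, so (5,4) = 43.
Using column 5: 39 + 7 + 25 + 21 + ? → (4,5) = 95 − 92 = 3.
Row 4 needs 95; the known cells sum to 58, so (4,3) = 37.
Row 5 must total 95; the given cells sum to 90, so (5,3) = 5.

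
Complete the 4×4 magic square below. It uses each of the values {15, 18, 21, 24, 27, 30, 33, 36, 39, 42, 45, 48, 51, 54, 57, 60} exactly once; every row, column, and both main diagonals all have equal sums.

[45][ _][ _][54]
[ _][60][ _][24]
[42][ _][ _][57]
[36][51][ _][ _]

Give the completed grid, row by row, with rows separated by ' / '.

The 16 entries sum to 600, so each line sums to 600/4 = 150.
The remaining cell in column 1 is (2,1) = 150 − 123 = 27.
The remaining cell in column 4 is (4,4) = 150 − 135 = 15.
The remaining cell in main diagonal is (3,3) = 150 − 120 = 30.
Row 2 needs 150; the known cells sum to 111, so (2,3) = 39.
Row 3: 42 + 30 + 57 + ? = 150, so (3,2) = 21.
From row 4, 150 − (36 + 51 + 15) gives (4,3) = 48.
Column 2: 60 + 21 + 51 + ? = 150, so (1,2) = 18.
Column 3 must total 150; the given cells sum to 117, so (1,3) = 33.

45 18 33 54 / 27 60 39 24 / 42 21 30 57 / 36 51 48 15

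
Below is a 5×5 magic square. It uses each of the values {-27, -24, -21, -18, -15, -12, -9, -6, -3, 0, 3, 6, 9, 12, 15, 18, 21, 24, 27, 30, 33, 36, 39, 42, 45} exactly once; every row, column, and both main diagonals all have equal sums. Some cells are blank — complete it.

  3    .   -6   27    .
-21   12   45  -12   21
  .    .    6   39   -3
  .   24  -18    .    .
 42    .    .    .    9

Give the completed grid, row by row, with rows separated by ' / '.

The 25 entries sum to 225, so each line sums to 225/5 = 45.
Column 3 must total 45; the given cells sum to 27, so (5,3) = 18.
Using main diagonal: 3 + 12 + 6 + 9 + ? → (4,4) = 45 − 30 = 15.
Anti-diagonal: -12 + 6 + 24 + 42 + ? = 45, so (1,5) = -15.
Row 1 must total 45; the given cells sum to 9, so (1,2) = 36.
Column 4: 27 + (-12) + 39 + 15 + ? = 45, so (5,4) = -24.
Column 5 must total 45; the given cells sum to 12, so (4,5) = 33.
Using row 4: 24 + (-18) + 15 + 33 + ? → (4,1) = 45 − 54 = -9.
Row 5 needs 45; the known cells sum to 45, so (5,2) = 0.
Column 1 must total 45; the given cells sum to 15, so (3,1) = 30.
The remaining cell in column 2 is (3,2) = 45 − 72 = -27.

3 36 -6 27 -15 / -21 12 45 -12 21 / 30 -27 6 39 -3 / -9 24 -18 15 33 / 42 0 18 -24 9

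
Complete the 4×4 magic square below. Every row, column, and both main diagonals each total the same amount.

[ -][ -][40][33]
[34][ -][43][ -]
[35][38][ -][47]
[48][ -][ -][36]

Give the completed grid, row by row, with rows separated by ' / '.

45 44 40 33 / 34 39 43 46 / 35 38 42 47 / 48 41 37 36

Anti-diagonal is already complete: 33 + 43 + 38 + 48 = 162, so that is the magic constant.
The remaining cell in row 3 is (3,3) = 162 − 120 = 42.
From column 1, 162 − (34 + 35 + 48) gives (1,1) = 45.
Column 3 needs 162; the known cells sum to 125, so (4,3) = 37.
From column 4, 162 − (33 + 47 + 36) gives (2,4) = 46.
From main diagonal, 162 − (45 + 42 + 36) gives (2,2) = 39.
The remaining cell in row 1 is (1,2) = 162 − 118 = 44.
Using row 4: 48 + 37 + 36 + ? → (4,2) = 162 − 121 = 41.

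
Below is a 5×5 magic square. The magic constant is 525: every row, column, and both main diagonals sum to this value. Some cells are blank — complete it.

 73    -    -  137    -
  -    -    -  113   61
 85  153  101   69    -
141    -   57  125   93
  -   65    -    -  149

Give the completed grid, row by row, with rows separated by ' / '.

Row 3: 85 + 153 + 101 + 69 + ? = 525, so (3,5) = 117.
From row 4, 525 − (141 + 57 + 125 + 93) gives (4,2) = 109.
Using column 4: 137 + 113 + 69 + 125 + ? → (5,4) = 525 − 444 = 81.
The remaining cell in column 5 is (1,5) = 525 − 420 = 105.
The remaining cell in main diagonal is (2,2) = 525 − 448 = 77.
The remaining cell in anti-diagonal is (5,1) = 525 − 428 = 97.
The remaining cell in row 5 is (5,3) = 525 − 392 = 133.
Column 1 needs 525; the known cells sum to 396, so (2,1) = 129.
Column 2 needs 525; the known cells sum to 404, so (1,2) = 121.
From row 1, 525 − (73 + 121 + 137 + 105) gives (1,3) = 89.
Row 2 must total 525; the given cells sum to 380, so (2,3) = 145.

73 121 89 137 105 / 129 77 145 113 61 / 85 153 101 69 117 / 141 109 57 125 93 / 97 65 133 81 149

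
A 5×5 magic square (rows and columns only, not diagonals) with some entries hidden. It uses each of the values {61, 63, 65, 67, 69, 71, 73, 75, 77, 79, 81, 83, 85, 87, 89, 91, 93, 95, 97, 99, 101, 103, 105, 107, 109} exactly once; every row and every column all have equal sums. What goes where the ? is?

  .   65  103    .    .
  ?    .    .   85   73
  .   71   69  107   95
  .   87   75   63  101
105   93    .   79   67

The 25 entries sum to 2125, so each line sums to 2125/5 = 425.
Row 3: 71 + 69 + 107 + 95 + ? = 425, so (3,1) = 83.
From row 4, 425 − (87 + 75 + 63 + 101) gives (4,1) = 99.
Row 5: 105 + 93 + 79 + 67 + ? = 425, so (5,3) = 81.
The remaining cell in column 2 is (2,2) = 425 − 316 = 109.
Column 3 needs 425; the known cells sum to 328, so (2,3) = 97.
From column 4, 425 − (85 + 107 + 63 + 79) gives (1,4) = 91.
Column 5 must total 425; the given cells sum to 336, so (1,5) = 89.
From row 1, 425 − (65 + 103 + 91 + 89) gives (1,1) = 77.
From row 2, 425 − (109 + 97 + 85 + 73) gives (2,1) = 61.

61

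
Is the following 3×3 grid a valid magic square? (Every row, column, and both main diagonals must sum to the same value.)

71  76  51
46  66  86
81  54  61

No — column 1 sums to 198 but row 3 sums to 196.

Row 1: 71 + 76 + 51 = 198.
Row 2: 46 + 66 + 86 = 198.
Row 3: 81 + 54 + 61 = 196.
Column 1: 71 + 46 + 81 = 198.
Column 2: 76 + 66 + 54 = 196.
Column 3: 51 + 86 + 61 = 198.
Main diagonal: 71 + 66 + 61 = 198.
Anti-diagonal: 51 + 66 + 81 = 198.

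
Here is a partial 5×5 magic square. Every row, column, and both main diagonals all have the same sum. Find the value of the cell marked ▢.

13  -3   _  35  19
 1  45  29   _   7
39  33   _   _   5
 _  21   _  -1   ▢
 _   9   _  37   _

43

Column 2 is complete and sums to 105; that is the magic constant.
From row 1, 105 − (13 + (-3) + 35 + 19) gives (1,3) = 41.
From row 2, 105 − (1 + 45 + 29 + 7) gives (2,4) = 23.
Column 4 needs 105; the known cells sum to 94, so (3,4) = 11.
From row 3, 105 − (39 + 33 + 11 + 5) gives (3,3) = 17.
From main diagonal, 105 − (13 + 45 + 17 + (-1)) gives (5,5) = 31.
The remaining cell in anti-diagonal is (5,1) = 105 − 80 = 25.
Using row 5: 25 + 9 + 37 + 31 + ? → (5,3) = 105 − 102 = 3.
Column 1 needs 105; the known cells sum to 78, so (4,1) = 27.
From column 3, 105 − (41 + 29 + 17 + 3) gives (4,3) = 15.
Using column 5: 19 + 7 + 5 + 31 + ? → (4,5) = 105 − 62 = 43.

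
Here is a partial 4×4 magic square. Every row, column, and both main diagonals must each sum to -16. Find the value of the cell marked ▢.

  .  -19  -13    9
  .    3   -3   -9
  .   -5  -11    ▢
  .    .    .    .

Row 1 needs -16; the known cells sum to -23, so (1,1) = 7.
Row 2: 3 + (-3) + (-9) + ? = -16, so (2,1) = -7.
Column 2: -19 + 3 + (-5) + ? = -16, so (4,2) = 5.
Using column 3: -13 + (-3) + (-11) + ? → (4,3) = -16 − (-27) = 11.
From main diagonal, -16 − (7 + 3 + (-11)) gives (4,4) = -15.
Anti-diagonal needs -16; the known cells sum to 1, so (4,1) = -17.
Column 1 needs -16; the known cells sum to -17, so (3,1) = 1.
Column 4 needs -16; the known cells sum to -15, so (3,4) = -1.

-1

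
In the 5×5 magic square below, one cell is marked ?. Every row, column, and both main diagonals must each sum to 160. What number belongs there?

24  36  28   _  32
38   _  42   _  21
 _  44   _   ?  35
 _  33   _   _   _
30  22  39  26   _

Row 1 must total 160; the given cells sum to 120, so (1,4) = 40.
Row 5: 30 + 22 + 39 + 26 + ? = 160, so (5,5) = 43.
Column 2: 36 + 44 + 33 + 22 + ? = 160, so (2,2) = 25.
Column 5 must total 160; the given cells sum to 131, so (4,5) = 29.
The remaining cell in row 2 is (2,4) = 160 − 126 = 34.
Anti-diagonal needs 160; the known cells sum to 129, so (3,3) = 31.
Column 3 must total 160; the given cells sum to 140, so (4,3) = 20.
Main diagonal: 24 + 25 + 31 + 43 + ? = 160, so (4,4) = 37.
Row 4 must total 160; the given cells sum to 119, so (4,1) = 41.
The remaining cell in column 1 is (3,1) = 160 − 133 = 27.
Column 4: 40 + 34 + 37 + 26 + ? = 160, so (3,4) = 23.

23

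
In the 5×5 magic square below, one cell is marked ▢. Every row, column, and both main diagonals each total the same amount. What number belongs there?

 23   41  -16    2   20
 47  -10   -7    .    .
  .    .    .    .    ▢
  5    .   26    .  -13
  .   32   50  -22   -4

38

Row 1 is complete and sums to 70; that is the magic constant.
Row 5: 32 + 50 + (-22) + (-4) + ? = 70, so (5,1) = 14.
Using column 1: 23 + 47 + 5 + 14 + ? → (3,1) = 70 − 89 = -19.
Column 3: -16 + (-7) + 26 + 50 + ? = 70, so (3,3) = 17.
Main diagonal must total 70; the given cells sum to 26, so (4,4) = 44.
From row 4, 70 − (5 + 26 + 44 + (-13)) gives (4,2) = 8.
From column 2, 70 − (41 + (-10) + 8 + 32) gives (3,2) = -1.
From anti-diagonal, 70 − (20 + 17 + 8 + 14) gives (2,4) = 11.
Row 2: 47 + (-10) + (-7) + 11 + ? = 70, so (2,5) = 29.
From column 4, 70 − (2 + 11 + 44 + (-22)) gives (3,4) = 35.
Column 5 must total 70; the given cells sum to 32, so (3,5) = 38.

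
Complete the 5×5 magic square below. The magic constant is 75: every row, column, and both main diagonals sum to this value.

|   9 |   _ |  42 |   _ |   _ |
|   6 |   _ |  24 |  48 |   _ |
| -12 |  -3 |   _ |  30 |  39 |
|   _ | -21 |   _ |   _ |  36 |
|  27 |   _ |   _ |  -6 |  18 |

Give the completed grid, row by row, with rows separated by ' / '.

Row 3 needs 75; the known cells sum to 54, so (3,3) = 21.
Column 1: 9 + 6 + (-12) + 27 + ? = 75, so (4,1) = 45.
Anti-diagonal: 48 + 21 + (-21) + 27 + ? = 75, so (1,5) = 0.
Column 5 needs 75; the known cells sum to 93, so (2,5) = -18.
Row 2 needs 75; the known cells sum to 60, so (2,2) = 15.
Main diagonal: 9 + 15 + 21 + 18 + ? = 75, so (4,4) = 12.
Row 4 needs 75; the known cells sum to 72, so (4,3) = 3.
Column 3: 42 + 24 + 21 + 3 + ? = 75, so (5,3) = -15.
Column 4 needs 75; the known cells sum to 84, so (1,4) = -9.
From row 1, 75 − (9 + 42 + (-9) + 0) gives (1,2) = 33.
Row 5: 27 + (-15) + (-6) + 18 + ? = 75, so (5,2) = 51.

9 33 42 -9 0 / 6 15 24 48 -18 / -12 -3 21 30 39 / 45 -21 3 12 36 / 27 51 -15 -6 18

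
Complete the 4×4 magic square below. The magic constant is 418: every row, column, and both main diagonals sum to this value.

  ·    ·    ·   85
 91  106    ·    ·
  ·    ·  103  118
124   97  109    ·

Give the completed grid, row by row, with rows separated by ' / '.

121 100 112 85 / 91 106 94 127 / 82 115 103 118 / 124 97 109 88

Using row 4: 124 + 97 + 109 + ? → (4,4) = 418 − 330 = 88.
Column 4 needs 418; the known cells sum to 291, so (2,4) = 127.
Using main diagonal: 106 + 103 + 88 + ? → (1,1) = 418 − 297 = 121.
Row 2 needs 418; the known cells sum to 324, so (2,3) = 94.
Column 1 needs 418; the known cells sum to 336, so (3,1) = 82.
The remaining cell in column 3 is (1,3) = 418 − 306 = 112.
Using anti-diagonal: 85 + 94 + 124 + ? → (3,2) = 418 − 303 = 115.
The remaining cell in row 1 is (1,2) = 418 − 318 = 100.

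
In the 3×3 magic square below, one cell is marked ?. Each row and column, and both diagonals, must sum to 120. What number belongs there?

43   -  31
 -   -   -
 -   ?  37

Row 1 needs 120; the known cells sum to 74, so (1,2) = 46.
The remaining cell in column 3 is (2,3) = 120 − 68 = 52.
Main diagonal: 43 + 37 + ? = 120, so (2,2) = 40.
Anti-diagonal: 31 + 40 + ? = 120, so (3,1) = 49.
Row 2: 40 + 52 + ? = 120, so (2,1) = 28.
Using row 3: 49 + 37 + ? → (3,2) = 120 − 86 = 34.

34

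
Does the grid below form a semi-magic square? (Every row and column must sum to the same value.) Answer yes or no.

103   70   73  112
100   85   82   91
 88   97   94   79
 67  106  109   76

Row 1: 103 + 70 + 73 + 112 = 358.
Row 2: 100 + 85 + 82 + 91 = 358.
Row 3: 88 + 97 + 94 + 79 = 358.
Row 4: 67 + 106 + 109 + 76 = 358.
Column 1: 103 + 100 + 88 + 67 = 358.
Column 2: 70 + 85 + 97 + 106 = 358.
Column 3: 73 + 82 + 94 + 109 = 358.
Column 4: 112 + 91 + 79 + 76 = 358.
All lines sum to 358.

Yes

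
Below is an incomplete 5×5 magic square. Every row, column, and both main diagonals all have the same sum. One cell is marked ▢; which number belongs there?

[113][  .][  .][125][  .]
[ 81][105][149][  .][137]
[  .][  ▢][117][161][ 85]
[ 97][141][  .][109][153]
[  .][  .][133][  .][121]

73

Main diagonal is complete and sums to 565; that is the magic constant.
The remaining cell in row 2 is (2,4) = 565 − 472 = 93.
Using row 4: 97 + 141 + 109 + 153 + ? → (4,3) = 565 − 500 = 65.
Column 3 needs 565; the known cells sum to 464, so (1,3) = 101.
Column 4: 125 + 93 + 161 + 109 + ? = 565, so (5,4) = 77.
Column 5: 137 + 85 + 153 + 121 + ? = 565, so (1,5) = 69.
From anti-diagonal, 565 − (69 + 93 + 117 + 141) gives (5,1) = 145.
Row 1 must total 565; the given cells sum to 408, so (1,2) = 157.
From row 5, 565 − (145 + 133 + 77 + 121) gives (5,2) = 89.
Column 1: 113 + 81 + 97 + 145 + ? = 565, so (3,1) = 129.
Column 2 needs 565; the known cells sum to 492, so (3,2) = 73.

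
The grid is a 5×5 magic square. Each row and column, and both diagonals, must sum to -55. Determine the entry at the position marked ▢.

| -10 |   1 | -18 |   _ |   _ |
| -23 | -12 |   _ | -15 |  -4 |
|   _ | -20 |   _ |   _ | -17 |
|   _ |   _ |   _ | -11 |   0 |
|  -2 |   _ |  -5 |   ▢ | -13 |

Row 2 must total -55; the given cells sum to -54, so (2,3) = -1.
Using column 5: -4 + (-17) + 0 + (-13) + ? → (1,5) = -55 − (-34) = -21.
From main diagonal, -55 − (-10 + (-12) + (-11) + (-13)) gives (3,3) = -9.
Anti-diagonal: -21 + (-15) + (-9) + (-2) + ? = -55, so (4,2) = -8.
Row 1 must total -55; the given cells sum to -48, so (1,4) = -7.
Using column 2: 1 + (-12) + (-20) + (-8) + ? → (5,2) = -55 − (-39) = -16.
Column 3 must total -55; the given cells sum to -33, so (4,3) = -22.
The remaining cell in row 4 is (4,1) = -55 − (-41) = -14.
Row 5 must total -55; the given cells sum to -36, so (5,4) = -19.

-19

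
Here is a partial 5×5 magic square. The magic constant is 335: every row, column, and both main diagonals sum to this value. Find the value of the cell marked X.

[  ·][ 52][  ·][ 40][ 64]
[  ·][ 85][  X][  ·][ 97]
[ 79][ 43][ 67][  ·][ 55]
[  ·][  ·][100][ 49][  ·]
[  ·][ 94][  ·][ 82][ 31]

34

Row 3 must total 335; the given cells sum to 244, so (3,4) = 91.
Column 2: 52 + 85 + 43 + 94 + ? = 335, so (4,2) = 61.
Column 4 must total 335; the given cells sum to 262, so (2,4) = 73.
From column 5, 335 − (64 + 97 + 55 + 31) gives (4,5) = 88.
Main diagonal: 85 + 67 + 49 + 31 + ? = 335, so (1,1) = 103.
From anti-diagonal, 335 − (64 + 73 + 67 + 61) gives (5,1) = 70.
Using row 1: 103 + 52 + 40 + 64 + ? → (1,3) = 335 − 259 = 76.
Row 4 must total 335; the given cells sum to 298, so (4,1) = 37.
From row 5, 335 − (70 + 94 + 82 + 31) gives (5,3) = 58.
Column 1 needs 335; the known cells sum to 289, so (2,1) = 46.
Column 3: 76 + 67 + 100 + 58 + ? = 335, so (2,3) = 34.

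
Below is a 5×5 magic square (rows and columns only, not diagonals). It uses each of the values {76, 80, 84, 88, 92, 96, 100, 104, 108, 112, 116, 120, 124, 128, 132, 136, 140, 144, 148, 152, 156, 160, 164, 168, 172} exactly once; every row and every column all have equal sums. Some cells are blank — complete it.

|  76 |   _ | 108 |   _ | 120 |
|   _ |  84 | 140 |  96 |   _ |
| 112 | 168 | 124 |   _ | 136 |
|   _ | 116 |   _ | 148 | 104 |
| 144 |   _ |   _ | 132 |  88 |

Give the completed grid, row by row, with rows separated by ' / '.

The 25 entries sum to 3100, so each line sums to 3100/5 = 620.
Row 3 must total 620; the given cells sum to 540, so (3,4) = 80.
The remaining cell in column 4 is (1,4) = 620 − 456 = 164.
Using column 5: 120 + 136 + 104 + 88 + ? → (2,5) = 620 − 448 = 172.
Row 1 must total 620; the given cells sum to 468, so (1,2) = 152.
Row 2: 84 + 140 + 96 + 172 + ? = 620, so (2,1) = 128.
Column 1: 76 + 128 + 112 + 144 + ? = 620, so (4,1) = 160.
Column 2 needs 620; the known cells sum to 520, so (5,2) = 100.
Row 4 needs 620; the known cells sum to 528, so (4,3) = 92.
The remaining cell in row 5 is (5,3) = 620 − 464 = 156.

76 152 108 164 120 / 128 84 140 96 172 / 112 168 124 80 136 / 160 116 92 148 104 / 144 100 156 132 88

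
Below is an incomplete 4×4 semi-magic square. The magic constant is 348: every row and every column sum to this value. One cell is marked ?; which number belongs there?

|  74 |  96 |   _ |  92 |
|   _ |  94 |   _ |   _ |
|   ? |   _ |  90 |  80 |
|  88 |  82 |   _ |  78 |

Row 1 needs 348; the known cells sum to 262, so (1,3) = 86.
Row 4: 88 + 82 + 78 + ? = 348, so (4,3) = 100.
Column 2 needs 348; the known cells sum to 272, so (3,2) = 76.
Column 3 must total 348; the given cells sum to 276, so (2,3) = 72.
From column 4, 348 − (92 + 80 + 78) gives (2,4) = 98.
From row 2, 348 − (94 + 72 + 98) gives (2,1) = 84.
The remaining cell in row 3 is (3,1) = 348 − 246 = 102.

102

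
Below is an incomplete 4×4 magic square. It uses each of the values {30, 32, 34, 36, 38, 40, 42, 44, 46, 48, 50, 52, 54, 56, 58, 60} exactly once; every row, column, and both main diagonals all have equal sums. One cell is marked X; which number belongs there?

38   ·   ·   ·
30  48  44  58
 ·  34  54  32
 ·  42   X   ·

46

The 16 entries sum to 720, so each line sums to 720/4 = 180.
Row 3: 34 + 54 + 32 + ? = 180, so (3,1) = 60.
Column 1: 38 + 30 + 60 + ? = 180, so (4,1) = 52.
From column 2, 180 − (48 + 34 + 42) gives (1,2) = 56.
Main diagonal: 38 + 48 + 54 + ? = 180, so (4,4) = 40.
Using anti-diagonal: 44 + 34 + 52 + ? → (1,4) = 180 − 130 = 50.
From row 1, 180 − (38 + 56 + 50) gives (1,3) = 36.
Row 4: 52 + 42 + 40 + ? = 180, so (4,3) = 46.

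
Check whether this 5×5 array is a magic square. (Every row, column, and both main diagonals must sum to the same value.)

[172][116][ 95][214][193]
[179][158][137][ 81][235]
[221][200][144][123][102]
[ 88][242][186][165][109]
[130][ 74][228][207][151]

Yes

Row 1: 172 + 116 + 95 + 214 + 193 = 790.
Row 2: 179 + 158 + 137 + 81 + 235 = 790.
Row 3: 221 + 200 + 144 + 123 + 102 = 790.
Row 4: 88 + 242 + 186 + 165 + 109 = 790.
Row 5: 130 + 74 + 228 + 207 + 151 = 790.
Column 1: 172 + 179 + 221 + 88 + 130 = 790.
Column 2: 116 + 158 + 200 + 242 + 74 = 790.
Column 3: 95 + 137 + 144 + 186 + 228 = 790.
Column 4: 214 + 81 + 123 + 165 + 207 = 790.
Column 5: 193 + 235 + 102 + 109 + 151 = 790.
Main diagonal: 172 + 158 + 144 + 165 + 151 = 790.
Anti-diagonal: 193 + 81 + 144 + 242 + 130 = 790.
All lines sum to 790.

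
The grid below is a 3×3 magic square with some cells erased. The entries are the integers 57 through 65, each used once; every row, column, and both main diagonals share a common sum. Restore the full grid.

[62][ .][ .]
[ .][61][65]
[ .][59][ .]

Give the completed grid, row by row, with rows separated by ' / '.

62 63 58 / 57 61 65 / 64 59 60

The entries are 57 through 65, which sum to 549, so each line sums to 549/3 = 183.
The remaining cell in row 2 is (2,1) = 183 − 126 = 57.
Column 1: 62 + 57 + ? = 183, so (3,1) = 64.
From column 2, 183 − (61 + 59) gives (1,2) = 63.
The remaining cell in main diagonal is (3,3) = 183 − 123 = 60.
Using anti-diagonal: 61 + 64 + ? → (1,3) = 183 − 125 = 58.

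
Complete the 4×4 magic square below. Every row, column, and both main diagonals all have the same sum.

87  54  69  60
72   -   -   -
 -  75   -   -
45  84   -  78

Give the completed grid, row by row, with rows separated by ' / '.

Row 1 is already complete: 87 + 54 + 69 + 60 = 270, so that is the magic constant.
The remaining cell in row 4 is (4,3) = 270 − 207 = 63.
From column 1, 270 − (87 + 72 + 45) gives (3,1) = 66.
Column 2 must total 270; the given cells sum to 213, so (2,2) = 57.
Main diagonal: 87 + 57 + 78 + ? = 270, so (3,3) = 48.
Anti-diagonal must total 270; the given cells sum to 180, so (2,3) = 90.
Using row 2: 72 + 57 + 90 + ? → (2,4) = 270 − 219 = 51.
Row 3: 66 + 75 + 48 + ? = 270, so (3,4) = 81.

87 54 69 60 / 72 57 90 51 / 66 75 48 81 / 45 84 63 78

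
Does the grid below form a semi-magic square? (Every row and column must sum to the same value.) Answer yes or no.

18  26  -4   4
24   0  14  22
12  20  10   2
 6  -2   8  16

No — row 4 sums to 28 but row 2 sums to 60.

Row 1: 18 + 26 + (-4) + 4 = 44.
Row 2: 24 + 0 + 14 + 22 = 60.
Row 3: 12 + 20 + 10 + 2 = 44.
Row 4: 6 + (-2) + 8 + 16 = 28.
Column 1: 18 + 24 + 12 + 6 = 60.
Column 2: 26 + 0 + 20 + (-2) = 44.
Column 3: -4 + 14 + 10 + 8 = 28.
Column 4: 4 + 22 + 2 + 16 = 44.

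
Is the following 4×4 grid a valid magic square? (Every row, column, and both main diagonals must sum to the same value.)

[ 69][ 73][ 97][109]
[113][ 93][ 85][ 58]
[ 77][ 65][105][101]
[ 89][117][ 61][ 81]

Row 1: 69 + 73 + 97 + 109 = 348.
Row 2: 113 + 93 + 85 + 58 = 349.
Row 3: 77 + 65 + 105 + 101 = 348.
Row 4: 89 + 117 + 61 + 81 = 348.
Column 1: 69 + 113 + 77 + 89 = 348.
Column 2: 73 + 93 + 65 + 117 = 348.
Column 3: 97 + 85 + 105 + 61 = 348.
Column 4: 109 + 58 + 101 + 81 = 349.
Main diagonal: 69 + 93 + 105 + 81 = 348.
Anti-diagonal: 109 + 85 + 65 + 89 = 348.

No — row 1 sums to 348 but column 4 sums to 349.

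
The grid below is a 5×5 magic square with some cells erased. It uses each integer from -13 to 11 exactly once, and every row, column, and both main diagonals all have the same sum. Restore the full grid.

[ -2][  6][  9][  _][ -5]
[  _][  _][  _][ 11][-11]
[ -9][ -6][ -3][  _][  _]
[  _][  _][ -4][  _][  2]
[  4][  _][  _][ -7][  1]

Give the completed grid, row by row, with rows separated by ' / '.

-2 6 9 -13 -5 / -8 0 3 11 -11 / -9 -6 -3 5 8 / 10 -12 -4 -1 2 / 4 7 -10 -7 1

The entries are -13 through 11, which sum to -25, so each line sums to -25/5 = -5.
Row 1: -2 + 6 + 9 + (-5) + ? = -5, so (1,4) = -13.
Column 5: -5 + (-11) + 2 + 1 + ? = -5, so (3,5) = 8.
Anti-diagonal needs -5; the known cells sum to 7, so (4,2) = -12.
Row 3: -9 + (-6) + (-3) + 8 + ? = -5, so (3,4) = 5.
Using column 4: -13 + 11 + 5 + (-7) + ? → (4,4) = -5 − (-4) = -1.
The remaining cell in main diagonal is (2,2) = -5 − (-5) = 0.
From row 4, -5 − (-12 + (-4) + (-1) + 2) gives (4,1) = 10.
Column 1 needs -5; the known cells sum to 3, so (2,1) = -8.
Column 2 needs -5; the known cells sum to -12, so (5,2) = 7.
The remaining cell in row 2 is (2,3) = -5 − (-8) = 3.
The remaining cell in row 5 is (5,3) = -5 − 5 = -10.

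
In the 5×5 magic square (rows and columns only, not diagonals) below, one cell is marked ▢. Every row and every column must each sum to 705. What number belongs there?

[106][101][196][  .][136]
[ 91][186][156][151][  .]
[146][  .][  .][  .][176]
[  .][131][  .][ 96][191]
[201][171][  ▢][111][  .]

141

Using row 1: 106 + 101 + 196 + 136 + ? → (1,4) = 705 − 539 = 166.
Row 2 needs 705; the known cells sum to 584, so (2,5) = 121.
The remaining cell in column 1 is (4,1) = 705 − 544 = 161.
The remaining cell in column 2 is (3,2) = 705 − 589 = 116.
Using column 4: 166 + 151 + 96 + 111 + ? → (3,4) = 705 − 524 = 181.
Column 5 must total 705; the given cells sum to 624, so (5,5) = 81.
Row 3: 146 + 116 + 181 + 176 + ? = 705, so (3,3) = 86.
Row 4: 161 + 131 + 96 + 191 + ? = 705, so (4,3) = 126.
The remaining cell in row 5 is (5,3) = 705 − 564 = 141.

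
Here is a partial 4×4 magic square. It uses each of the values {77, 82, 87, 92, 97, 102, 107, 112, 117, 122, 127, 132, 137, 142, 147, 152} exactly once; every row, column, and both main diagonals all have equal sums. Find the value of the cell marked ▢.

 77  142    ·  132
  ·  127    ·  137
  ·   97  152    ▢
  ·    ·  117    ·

The 16 entries sum to 1832, so each line sums to 1832/4 = 458.
The remaining cell in row 1 is (1,3) = 458 − 351 = 107.
Column 2: 142 + 127 + 97 + ? = 458, so (4,2) = 92.
Column 3 must total 458; the given cells sum to 376, so (2,3) = 82.
Main diagonal must total 458; the given cells sum to 356, so (4,4) = 102.
Anti-diagonal must total 458; the given cells sum to 311, so (4,1) = 147.
Using row 2: 127 + 82 + 137 + ? → (2,1) = 458 − 346 = 112.
Column 1 must total 458; the given cells sum to 336, so (3,1) = 122.
From column 4, 458 − (132 + 137 + 102) gives (3,4) = 87.

87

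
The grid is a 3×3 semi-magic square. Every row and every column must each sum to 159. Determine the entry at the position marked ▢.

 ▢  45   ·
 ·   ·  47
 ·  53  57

59

Row 3 must total 159; the given cells sum to 110, so (3,1) = 49.
From column 2, 159 − (45 + 53) gives (2,2) = 61.
Using column 3: 47 + 57 + ? → (1,3) = 159 − 104 = 55.
From row 1, 159 − (45 + 55) gives (1,1) = 59.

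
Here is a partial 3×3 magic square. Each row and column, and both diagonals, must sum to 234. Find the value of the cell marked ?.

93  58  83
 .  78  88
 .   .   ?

63

Row 2 must total 234; the given cells sum to 166, so (2,1) = 68.
Column 1: 93 + 68 + ? = 234, so (3,1) = 73.
The remaining cell in column 2 is (3,2) = 234 − 136 = 98.
Using column 3: 83 + 88 + ? → (3,3) = 234 − 171 = 63.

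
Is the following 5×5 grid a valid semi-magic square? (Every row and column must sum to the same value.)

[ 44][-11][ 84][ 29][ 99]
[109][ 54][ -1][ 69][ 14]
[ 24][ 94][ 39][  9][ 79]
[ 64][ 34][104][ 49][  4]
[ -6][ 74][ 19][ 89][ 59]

No — column 2 sums to 245 but column 5 sums to 255.

Row 1: 44 + (-11) + 84 + 29 + 99 = 245.
Row 2: 109 + 54 + (-1) + 69 + 14 = 245.
Row 3: 24 + 94 + 39 + 9 + 79 = 245.
Row 4: 64 + 34 + 104 + 49 + 4 = 255.
Row 5: -6 + 74 + 19 + 89 + 59 = 235.
Column 1: 44 + 109 + 24 + 64 + (-6) = 235.
Column 2: -11 + 54 + 94 + 34 + 74 = 245.
Column 3: 84 + (-1) + 39 + 104 + 19 = 245.
Column 4: 29 + 69 + 9 + 49 + 89 = 245.
Column 5: 99 + 14 + 79 + 4 + 59 = 255.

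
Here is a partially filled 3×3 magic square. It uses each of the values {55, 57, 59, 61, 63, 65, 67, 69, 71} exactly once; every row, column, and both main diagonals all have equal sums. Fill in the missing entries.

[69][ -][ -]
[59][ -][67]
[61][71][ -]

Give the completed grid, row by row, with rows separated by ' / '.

69 55 65 / 59 63 67 / 61 71 57

The 9 entries sum to 567, so each line sums to 567/3 = 189.
Row 2 must total 189; the given cells sum to 126, so (2,2) = 63.
Using row 3: 61 + 71 + ? → (3,3) = 189 − 132 = 57.
From column 2, 189 − (63 + 71) gives (1,2) = 55.
Column 3: 67 + 57 + ? = 189, so (1,3) = 65.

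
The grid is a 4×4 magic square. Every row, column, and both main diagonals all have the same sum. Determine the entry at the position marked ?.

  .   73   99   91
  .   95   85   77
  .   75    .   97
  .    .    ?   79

Column 4 is complete and sums to 344; that is the magic constant.
Row 1 must total 344; the given cells sum to 263, so (1,1) = 81.
From row 2, 344 − (95 + 85 + 77) gives (2,1) = 87.
Column 2 must total 344; the given cells sum to 243, so (4,2) = 101.
Using main diagonal: 81 + 95 + 79 + ? → (3,3) = 344 − 255 = 89.
Anti-diagonal must total 344; the given cells sum to 251, so (4,1) = 93.
The remaining cell in row 3 is (3,1) = 344 − 261 = 83.
The remaining cell in row 4 is (4,3) = 344 − 273 = 71.

71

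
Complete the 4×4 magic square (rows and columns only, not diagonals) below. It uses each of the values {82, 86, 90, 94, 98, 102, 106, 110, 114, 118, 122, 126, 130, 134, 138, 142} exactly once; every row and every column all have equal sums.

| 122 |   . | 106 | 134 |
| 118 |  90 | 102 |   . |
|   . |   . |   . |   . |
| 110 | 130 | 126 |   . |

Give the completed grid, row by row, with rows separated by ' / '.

122 86 106 134 / 118 90 102 138 / 98 142 114 94 / 110 130 126 82

The 16 entries sum to 1792, so each line sums to 1792/4 = 448.
Row 1 needs 448; the known cells sum to 362, so (1,2) = 86.
From row 2, 448 − (118 + 90 + 102) gives (2,4) = 138.
Row 4 needs 448; the known cells sum to 366, so (4,4) = 82.
Column 1 needs 448; the known cells sum to 350, so (3,1) = 98.
Column 2 must total 448; the given cells sum to 306, so (3,2) = 142.
The remaining cell in column 3 is (3,3) = 448 − 334 = 114.
Column 4: 134 + 138 + 82 + ? = 448, so (3,4) = 94.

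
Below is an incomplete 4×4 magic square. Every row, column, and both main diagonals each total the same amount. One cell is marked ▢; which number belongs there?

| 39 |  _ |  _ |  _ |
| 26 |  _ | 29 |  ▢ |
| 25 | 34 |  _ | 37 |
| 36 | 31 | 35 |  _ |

Column 1 is complete and sums to 126; that is the magic constant.
From row 3, 126 − (25 + 34 + 37) gives (3,3) = 30.
Row 4 needs 126; the known cells sum to 102, so (4,4) = 24.
Column 3 must total 126; the given cells sum to 94, so (1,3) = 32.
Main diagonal must total 126; the given cells sum to 93, so (2,2) = 33.
From anti-diagonal, 126 − (29 + 34 + 36) gives (1,4) = 27.
Row 1 must total 126; the given cells sum to 98, so (1,2) = 28.
The remaining cell in row 2 is (2,4) = 126 − 88 = 38.

38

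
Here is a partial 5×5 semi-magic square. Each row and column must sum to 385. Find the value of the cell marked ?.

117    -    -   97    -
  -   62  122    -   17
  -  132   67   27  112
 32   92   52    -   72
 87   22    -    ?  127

42

The remaining cell in row 3 is (3,1) = 385 − 338 = 47.
Row 4 must total 385; the given cells sum to 248, so (4,4) = 137.
Column 1 needs 385; the known cells sum to 283, so (2,1) = 102.
Using column 2: 62 + 132 + 92 + 22 + ? → (1,2) = 385 − 308 = 77.
Column 5 must total 385; the given cells sum to 328, so (1,5) = 57.
From row 1, 385 − (117 + 77 + 97 + 57) gives (1,3) = 37.
Row 2 needs 385; the known cells sum to 303, so (2,4) = 82.
The remaining cell in column 3 is (5,3) = 385 − 278 = 107.
From column 4, 385 − (97 + 82 + 27 + 137) gives (5,4) = 42.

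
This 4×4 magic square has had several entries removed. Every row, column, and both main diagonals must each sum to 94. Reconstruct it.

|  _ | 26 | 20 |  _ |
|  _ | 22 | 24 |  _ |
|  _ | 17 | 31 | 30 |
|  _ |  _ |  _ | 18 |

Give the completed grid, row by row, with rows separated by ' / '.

Row 3 needs 94; the known cells sum to 78, so (3,1) = 16.
The remaining cell in column 2 is (4,2) = 94 − 65 = 29.
From column 3, 94 − (20 + 24 + 31) gives (4,3) = 19.
The remaining cell in main diagonal is (1,1) = 94 − 71 = 23.
The remaining cell in row 1 is (1,4) = 94 − 69 = 25.
From row 4, 94 − (29 + 19 + 18) gives (4,1) = 28.
From column 1, 94 − (23 + 16 + 28) gives (2,1) = 27.
Column 4 needs 94; the known cells sum to 73, so (2,4) = 21.

23 26 20 25 / 27 22 24 21 / 16 17 31 30 / 28 29 19 18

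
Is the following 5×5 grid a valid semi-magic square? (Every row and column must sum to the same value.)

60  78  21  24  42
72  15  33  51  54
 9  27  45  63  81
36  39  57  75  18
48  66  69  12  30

Yes

Row 1: 60 + 78 + 21 + 24 + 42 = 225.
Row 2: 72 + 15 + 33 + 51 + 54 = 225.
Row 3: 9 + 27 + 45 + 63 + 81 = 225.
Row 4: 36 + 39 + 57 + 75 + 18 = 225.
Row 5: 48 + 66 + 69 + 12 + 30 = 225.
Column 1: 60 + 72 + 9 + 36 + 48 = 225.
Column 2: 78 + 15 + 27 + 39 + 66 = 225.
Column 3: 21 + 33 + 45 + 57 + 69 = 225.
Column 4: 24 + 51 + 63 + 75 + 12 = 225.
Column 5: 42 + 54 + 81 + 18 + 30 = 225.
All lines sum to 225.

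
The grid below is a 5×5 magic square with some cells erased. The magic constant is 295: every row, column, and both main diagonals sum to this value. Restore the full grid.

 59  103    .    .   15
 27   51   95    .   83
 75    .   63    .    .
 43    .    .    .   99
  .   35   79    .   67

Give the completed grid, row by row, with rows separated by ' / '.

Row 2 must total 295; the given cells sum to 256, so (2,4) = 39.
Column 1 needs 295; the known cells sum to 204, so (5,1) = 91.
From column 5, 295 − (15 + 83 + 99 + 67) gives (3,5) = 31.
Using main diagonal: 59 + 51 + 63 + 67 + ? → (4,4) = 295 − 240 = 55.
Using anti-diagonal: 15 + 39 + 63 + 91 + ? → (4,2) = 295 − 208 = 87.
The remaining cell in row 4 is (4,3) = 295 − 284 = 11.
From row 5, 295 − (91 + 35 + 79 + 67) gives (5,4) = 23.
From column 2, 295 − (103 + 51 + 87 + 35) gives (3,2) = 19.
Column 3 must total 295; the given cells sum to 248, so (1,3) = 47.
Row 1 needs 295; the known cells sum to 224, so (1,4) = 71.
From row 3, 295 − (75 + 19 + 63 + 31) gives (3,4) = 107.

59 103 47 71 15 / 27 51 95 39 83 / 75 19 63 107 31 / 43 87 11 55 99 / 91 35 79 23 67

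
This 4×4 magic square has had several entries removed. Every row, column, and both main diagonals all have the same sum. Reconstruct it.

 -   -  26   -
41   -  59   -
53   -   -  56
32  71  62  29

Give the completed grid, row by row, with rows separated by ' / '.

Row 4 is already complete: 32 + 71 + 62 + 29 = 194, so that is the magic constant.
Using column 1: 41 + 53 + 32 + ? → (1,1) = 194 − 126 = 68.
The remaining cell in column 3 is (3,3) = 194 − 147 = 47.
Main diagonal must total 194; the given cells sum to 144, so (2,2) = 50.
Row 2 needs 194; the known cells sum to 150, so (2,4) = 44.
Row 3 must total 194; the given cells sum to 156, so (3,2) = 38.
Using column 2: 50 + 38 + 71 + ? → (1,2) = 194 − 159 = 35.
Using column 4: 44 + 56 + 29 + ? → (1,4) = 194 − 129 = 65.

68 35 26 65 / 41 50 59 44 / 53 38 47 56 / 32 71 62 29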